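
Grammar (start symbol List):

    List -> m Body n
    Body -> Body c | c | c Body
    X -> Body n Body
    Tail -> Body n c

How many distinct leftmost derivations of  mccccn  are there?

Parse trees for mccccn:
  [List m [Body [Body [Body [Body c] c] c] c] n]
  [List m [Body [Body [Body c [Body c]] c] c] n]
  [List m [Body [Body c [Body [Body c] c]] c] n]
  [List m [Body [Body c [Body c [Body c]]] c] n]
  [List m [Body c [Body [Body [Body c] c] c]] n]
  [List m [Body c [Body [Body c [Body c]] c]] n]
  [List m [Body c [Body c [Body [Body c] c]]] n]
  [List m [Body c [Body c [Body c [Body c]]]] n]

8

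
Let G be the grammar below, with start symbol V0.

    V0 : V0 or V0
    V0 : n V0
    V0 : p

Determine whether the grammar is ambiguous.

Ambiguous

Witness: n p or p

Derivation 1: V0 ⇒ V0 or V0 ⇒ n V0 or V0 ⇒ n p or V0 ⇒ n p or p
Derivation 2: V0 ⇒ n V0 ⇒ n V0 or V0 ⇒ n p or V0 ⇒ n p or p

Two distinct leftmost derivations for the same string.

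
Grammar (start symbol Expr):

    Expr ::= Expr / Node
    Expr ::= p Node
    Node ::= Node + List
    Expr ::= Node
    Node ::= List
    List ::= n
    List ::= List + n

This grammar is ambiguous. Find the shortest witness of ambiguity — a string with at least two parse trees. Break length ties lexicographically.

n + n

length 1: no string has ≥2 trees
length 2: no string has ≥2 trees
length 3: n + n has 2 parse trees

Two derivations of n + n:
  Expr ⇒ Node ⇒ Node + List ⇒ List + List ⇒ n + List ⇒ n + n
  Expr ⇒ Node ⇒ List ⇒ List + n ⇒ n + n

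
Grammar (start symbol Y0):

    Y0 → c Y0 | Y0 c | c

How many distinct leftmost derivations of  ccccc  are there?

16

Parse trees for ccccc (showing first 6 of 16):
  [Y0 c [Y0 c [Y0 c [Y0 c [Y0 c]]]]]
  [Y0 c [Y0 c [Y0 c [Y0 [Y0 c] c]]]]
  [Y0 c [Y0 c [Y0 [Y0 c [Y0 c]] c]]]
  [Y0 c [Y0 c [Y0 [Y0 [Y0 c] c] c]]]
  [Y0 c [Y0 [Y0 c [Y0 c [Y0 c]]] c]]
  [Y0 c [Y0 [Y0 c [Y0 [Y0 c] c]] c]]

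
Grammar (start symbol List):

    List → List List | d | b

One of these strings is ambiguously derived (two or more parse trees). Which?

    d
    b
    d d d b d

d d d b d

d: 1 tree
b: 1 tree
d d d b d: 14 trees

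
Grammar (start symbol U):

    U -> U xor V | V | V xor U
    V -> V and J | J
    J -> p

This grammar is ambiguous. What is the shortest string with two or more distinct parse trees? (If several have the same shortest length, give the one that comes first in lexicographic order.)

p xor p

length 1: no string has ≥2 trees
length 3: p xor p has 2 parse trees

Two derivations of p xor p:
  U ⇒ U xor V ⇒ V xor V ⇒ J xor V ⇒ p xor V ⇒ p xor J ⇒ p xor p
  U ⇒ V xor U ⇒ J xor U ⇒ p xor U ⇒ p xor V ⇒ p xor J ⇒ p xor p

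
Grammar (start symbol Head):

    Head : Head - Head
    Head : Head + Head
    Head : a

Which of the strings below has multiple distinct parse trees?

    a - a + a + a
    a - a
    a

a - a + a + a

a - a + a + a: 5 trees
a - a: 1 tree
a: 1 tree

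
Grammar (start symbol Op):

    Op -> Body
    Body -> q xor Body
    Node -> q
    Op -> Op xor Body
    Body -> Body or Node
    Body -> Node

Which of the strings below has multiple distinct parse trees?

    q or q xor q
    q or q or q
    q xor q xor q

q xor q xor q

q or q xor q: 1 tree
q or q or q: 1 tree
q xor q xor q: 4 trees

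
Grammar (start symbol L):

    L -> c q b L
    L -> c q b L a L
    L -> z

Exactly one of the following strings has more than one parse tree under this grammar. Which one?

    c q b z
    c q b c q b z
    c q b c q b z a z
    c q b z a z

c q b z: 1 tree
c q b c q b z: 1 tree
c q b c q b z a z: 2 trees
c q b z a z: 1 tree

c q b c q b z a z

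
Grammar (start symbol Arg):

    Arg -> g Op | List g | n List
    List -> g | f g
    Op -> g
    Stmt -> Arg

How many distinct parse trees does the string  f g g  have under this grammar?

Parse trees for f g g:
  [Arg [List f g] g]

1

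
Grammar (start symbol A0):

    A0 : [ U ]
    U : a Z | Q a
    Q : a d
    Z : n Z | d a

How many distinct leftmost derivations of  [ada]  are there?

2

Parse trees for [ada]:
  [A0 [ [U a [Z d a]] ]]
  [A0 [ [U [Q a d] a] ]]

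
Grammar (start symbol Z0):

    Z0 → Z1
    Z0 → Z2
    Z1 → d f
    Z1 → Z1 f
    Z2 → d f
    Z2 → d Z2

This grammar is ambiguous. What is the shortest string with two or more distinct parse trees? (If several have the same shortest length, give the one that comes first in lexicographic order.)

length 2: d f has 2 parse trees

Two derivations of d f:
  Z0 ⇒ Z1 ⇒ d f
  Z0 ⇒ Z2 ⇒ d f

d f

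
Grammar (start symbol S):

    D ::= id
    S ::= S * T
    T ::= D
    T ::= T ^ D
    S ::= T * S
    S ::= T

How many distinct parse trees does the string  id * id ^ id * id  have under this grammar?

4

Parse trees for id * id ^ id * id:
  [S [S [S [T [D id]]] * [T [T [D id]] ^ [D id]]] * [T [D id]]]
  [S [S [T [D id]] * [S [T [T [D id]] ^ [D id]]]] * [T [D id]]]
  [S [T [D id]] * [S [S [T [T [D id]] ^ [D id]]] * [T [D id]]]]
  [S [T [D id]] * [S [T [T [D id]] ^ [D id]] * [S [T [D id]]]]]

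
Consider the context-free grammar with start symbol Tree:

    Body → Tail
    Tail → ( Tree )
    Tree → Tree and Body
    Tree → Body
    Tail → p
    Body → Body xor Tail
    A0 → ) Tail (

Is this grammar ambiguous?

Only Tree, Body, Tail are reachable from Tree; ignoring the rest: This is a standard precedence ladder (Tree over Body over Tail), with each level left-recursive on its own operator ('and' at Tree, 'xor' at Body). That structure is LR(1), hence unambiguous.

Unambiguous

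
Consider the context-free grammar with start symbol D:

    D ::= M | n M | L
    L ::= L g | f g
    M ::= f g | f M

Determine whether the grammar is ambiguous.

Ambiguous

Witness: f g

Derivation 1: D ⇒ M ⇒ f g
Derivation 2: D ⇒ L ⇒ f g

Two distinct leftmost derivations for the same string.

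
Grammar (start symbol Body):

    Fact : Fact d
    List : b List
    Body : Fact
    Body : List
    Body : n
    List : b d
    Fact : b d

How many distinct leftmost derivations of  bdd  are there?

1

Parse trees for bdd:
  [Body [Fact [Fact b d] d]]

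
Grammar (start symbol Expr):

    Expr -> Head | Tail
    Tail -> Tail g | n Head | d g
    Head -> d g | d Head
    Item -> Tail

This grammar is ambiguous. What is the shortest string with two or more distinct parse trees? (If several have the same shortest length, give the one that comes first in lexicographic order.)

length 2: d g has 2 parse trees

Two derivations of d g:
  Expr ⇒ Head ⇒ d g
  Expr ⇒ Tail ⇒ d g

d g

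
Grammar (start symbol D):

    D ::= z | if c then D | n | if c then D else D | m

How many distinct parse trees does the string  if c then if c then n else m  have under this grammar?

2

Parse trees for if c then if c then n else m:
  [D if c then [D if c then [D n] else [D m]]]
  [D if c then [D if c then [D n]] else [D m]]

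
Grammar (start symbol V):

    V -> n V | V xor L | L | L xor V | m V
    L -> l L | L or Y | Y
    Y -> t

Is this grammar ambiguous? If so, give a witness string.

Ambiguous

Witness: t xor t

Derivation 1: V ⇒ V xor L ⇒ L xor L ⇒ Y xor L ⇒ t xor L ⇒ t xor Y ⇒ t xor t
Derivation 2: V ⇒ L xor V ⇒ Y xor V ⇒ t xor V ⇒ t xor L ⇒ t xor Y ⇒ t xor t

Two distinct leftmost derivations for the same string.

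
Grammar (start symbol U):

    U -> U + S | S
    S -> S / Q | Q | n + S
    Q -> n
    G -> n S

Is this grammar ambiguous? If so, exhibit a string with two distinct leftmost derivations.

Witness: n + n

Derivation 1: U ⇒ U + S ⇒ S + S ⇒ Q + S ⇒ n + S ⇒ n + Q ⇒ n + n
Derivation 2: U ⇒ S ⇒ n + S ⇒ n + Q ⇒ n + n

Two distinct leftmost derivations for the same string.

Ambiguous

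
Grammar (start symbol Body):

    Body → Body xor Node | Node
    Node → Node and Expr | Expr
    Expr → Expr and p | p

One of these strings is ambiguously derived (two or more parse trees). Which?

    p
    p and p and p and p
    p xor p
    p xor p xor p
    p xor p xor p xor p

p and p and p and p

p: 1 tree
p and p and p and p: 8 trees
p xor p: 1 tree
p xor p xor p: 1 tree
p xor p xor p xor p: 1 tree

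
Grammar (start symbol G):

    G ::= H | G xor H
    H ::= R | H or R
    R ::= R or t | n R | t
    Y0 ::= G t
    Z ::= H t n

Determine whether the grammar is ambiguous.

Ambiguous

Witness: t or t

Derivation 1: G ⇒ H ⇒ R ⇒ R or t ⇒ t or t
Derivation 2: G ⇒ H ⇒ H or R ⇒ R or R ⇒ t or R ⇒ t or t

Two distinct leftmost derivations for the same string.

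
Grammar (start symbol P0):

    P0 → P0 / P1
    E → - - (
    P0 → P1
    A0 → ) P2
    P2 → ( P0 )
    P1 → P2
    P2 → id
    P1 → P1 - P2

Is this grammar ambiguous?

Unambiguous

Only P0, P1, P2 are reachable from P0; ignoring the rest: This is a standard precedence ladder (P0 over P1 over P2), with each level left-recursive on its own operator ('/' at P0, '-' at P1). That structure is LR(1), hence unambiguous.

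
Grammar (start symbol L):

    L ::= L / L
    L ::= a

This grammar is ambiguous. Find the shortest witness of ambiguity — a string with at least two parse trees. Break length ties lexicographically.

length 1: no string has ≥2 trees
length 3: no string has ≥2 trees
length 5: a / a / a has 2 parse trees

Two derivations of a / a / a:
  L ⇒ L / L ⇒ L / L / L ⇒ a / L / L ⇒ a / a / L ⇒ a / a / a
  L ⇒ L / L ⇒ a / L ⇒ a / L / L ⇒ a / a / L ⇒ a / a / a

a / a / a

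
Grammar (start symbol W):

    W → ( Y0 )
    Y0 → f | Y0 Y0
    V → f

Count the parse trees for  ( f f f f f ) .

14

Parse trees for ( f f f f f ) (showing first 6 of 14):
  [W ( [Y0 [Y0 f] [Y0 [Y0 f] [Y0 [Y0 f] [Y0 [Y0 f] [Y0 f]]]]] )]
  [W ( [Y0 [Y0 f] [Y0 [Y0 f] [Y0 [Y0 [Y0 f] [Y0 f]] [Y0 f]]]] )]
  [W ( [Y0 [Y0 f] [Y0 [Y0 [Y0 f] [Y0 f]] [Y0 [Y0 f] [Y0 f]]]] )]
  [W ( [Y0 [Y0 f] [Y0 [Y0 [Y0 f] [Y0 [Y0 f] [Y0 f]]] [Y0 f]]] )]
  [W ( [Y0 [Y0 f] [Y0 [Y0 [Y0 [Y0 f] [Y0 f]] [Y0 f]] [Y0 f]]] )]
  [W ( [Y0 [Y0 [Y0 f] [Y0 f]] [Y0 [Y0 f] [Y0 [Y0 f] [Y0 f]]]] )]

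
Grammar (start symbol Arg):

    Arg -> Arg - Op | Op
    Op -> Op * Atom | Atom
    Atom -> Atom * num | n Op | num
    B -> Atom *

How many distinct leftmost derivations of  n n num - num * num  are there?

Parse trees for n n num - num * num:
  [Arg [Arg [Op [Atom n [Op [Atom n [Op [Atom num]]]]]]] - [Op [Op [Atom num]] * [Atom num]]]
  [Arg [Arg [Op [Atom n [Op [Atom n [Op [Atom num]]]]]]] - [Op [Atom [Atom num] * num]]]

2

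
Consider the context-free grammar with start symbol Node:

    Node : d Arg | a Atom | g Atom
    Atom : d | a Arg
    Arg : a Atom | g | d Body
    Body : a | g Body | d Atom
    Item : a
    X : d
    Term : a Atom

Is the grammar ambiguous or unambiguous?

Unambiguous

(Item, X, Term are unreachable from Node, so their rules don't affect L(Node).) Each reachable nonterminal has at most one production per leading terminal, and all productions are right-linear; the derivation is determined token-by-token.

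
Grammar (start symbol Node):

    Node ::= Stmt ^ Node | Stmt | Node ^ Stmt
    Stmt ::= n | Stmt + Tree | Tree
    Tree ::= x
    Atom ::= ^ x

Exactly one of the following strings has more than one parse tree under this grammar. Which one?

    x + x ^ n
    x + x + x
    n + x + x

x + x ^ n: 2 trees
x + x + x: 1 tree
n + x + x: 1 tree

x + x ^ n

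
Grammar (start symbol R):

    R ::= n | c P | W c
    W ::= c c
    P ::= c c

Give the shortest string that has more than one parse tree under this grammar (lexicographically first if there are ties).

c c c

length 1: no string has ≥2 trees
length 3: c c c has 2 parse trees

Two derivations of c c c:
  R ⇒ c P ⇒ c c c
  R ⇒ W c ⇒ c c c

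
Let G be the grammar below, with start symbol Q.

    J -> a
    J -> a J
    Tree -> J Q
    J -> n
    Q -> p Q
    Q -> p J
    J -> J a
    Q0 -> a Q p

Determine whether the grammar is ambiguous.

Witness: p a a

Derivation 1: Q ⇒ p J ⇒ p a J ⇒ p a a
Derivation 2: Q ⇒ p J ⇒ p J a ⇒ p a a

Two distinct leftmost derivations for the same string.

Ambiguous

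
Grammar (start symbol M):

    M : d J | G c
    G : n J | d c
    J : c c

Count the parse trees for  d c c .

2

Parse trees for d c c:
  [M d [J c c]]
  [M [G d c] c]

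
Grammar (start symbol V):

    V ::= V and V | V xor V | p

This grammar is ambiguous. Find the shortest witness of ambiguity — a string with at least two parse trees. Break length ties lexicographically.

length 1: no string has ≥2 trees
length 3: no string has ≥2 trees
length 5: p and p and p has 2 parse trees

Two derivations of p and p and p:
  V ⇒ V and V ⇒ V and V and V ⇒ p and V and V ⇒ p and p and V ⇒ p and p and p
  V ⇒ V and V ⇒ p and V ⇒ p and V and V ⇒ p and p and V ⇒ p and p and p

p and p and p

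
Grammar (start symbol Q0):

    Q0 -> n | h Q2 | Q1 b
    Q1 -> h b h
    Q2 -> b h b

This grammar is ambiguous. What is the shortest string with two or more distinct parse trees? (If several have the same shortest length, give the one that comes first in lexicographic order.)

length 1: no string has ≥2 trees
length 4: h b h b has 2 parse trees

Two derivations of h b h b:
  Q0 ⇒ h Q2 ⇒ h b h b
  Q0 ⇒ Q1 b ⇒ h b h b

h b h b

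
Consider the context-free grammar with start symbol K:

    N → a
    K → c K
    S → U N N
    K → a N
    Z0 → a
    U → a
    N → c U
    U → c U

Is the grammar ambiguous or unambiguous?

Unambiguous

(S, Z0 are unreachable from K, so their rules don't affect L(K).) The reachable rules are right-linear with at most one rule per (nonterminal, next-terminal) pair. Each input token forces the next rule, so parsing is deterministic.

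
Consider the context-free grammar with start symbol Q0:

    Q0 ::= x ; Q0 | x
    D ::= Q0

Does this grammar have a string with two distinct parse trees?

Unambiguous

Only Q0 is reachable from Q0; ignoring the rest: Right-recursive list with a separator: after each atom, whether the separator follows determines the rule. One parse per string.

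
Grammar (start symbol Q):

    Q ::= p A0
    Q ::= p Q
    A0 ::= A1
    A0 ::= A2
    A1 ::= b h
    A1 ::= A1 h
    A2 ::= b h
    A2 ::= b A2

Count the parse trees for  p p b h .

2

Parse trees for p p b h:
  [Q p [Q p [A0 [A1 b h]]]]
  [Q p [Q p [A0 [A2 b h]]]]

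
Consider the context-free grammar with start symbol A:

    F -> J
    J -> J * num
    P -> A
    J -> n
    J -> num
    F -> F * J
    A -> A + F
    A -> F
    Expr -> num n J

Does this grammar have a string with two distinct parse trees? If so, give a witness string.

Witness: n * num

Derivation 1: A ⇒ F ⇒ J ⇒ J * num ⇒ n * num
Derivation 2: A ⇒ F ⇒ F * J ⇒ J * J ⇒ n * J ⇒ n * num

Two distinct leftmost derivations for the same string.

Ambiguous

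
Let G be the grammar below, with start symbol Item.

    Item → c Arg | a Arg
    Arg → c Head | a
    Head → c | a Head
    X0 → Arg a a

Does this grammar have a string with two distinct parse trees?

Only Item, Arg, Head are reachable from Item; ignoring the rest: The reachable rules are right-linear with at most one rule per (nonterminal, next-terminal) pair. Each input token forces the next rule, so parsing is deterministic.

Unambiguous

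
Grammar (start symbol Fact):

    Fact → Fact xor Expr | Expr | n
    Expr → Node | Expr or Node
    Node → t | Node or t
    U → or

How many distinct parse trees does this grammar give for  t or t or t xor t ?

4

Parse trees for t or t or t xor t:
  [Fact [Fact [Expr [Node [Node [Node t] or t] or t]]] xor [Expr [Node t]]]
  [Fact [Fact [Expr [Expr [Node t]] or [Node [Node t] or t]]] xor [Expr [Node t]]]
  [Fact [Fact [Expr [Expr [Node [Node t] or t]] or [Node t]]] xor [Expr [Node t]]]
  [Fact [Fact [Expr [Expr [Expr [Node t]] or [Node t]] or [Node t]]] xor [Expr [Node t]]]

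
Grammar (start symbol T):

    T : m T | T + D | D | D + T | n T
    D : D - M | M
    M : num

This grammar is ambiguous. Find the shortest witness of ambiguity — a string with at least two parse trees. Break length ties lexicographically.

num + num

length 1: no string has ≥2 trees
length 2: no string has ≥2 trees
length 3: num + num has 2 parse trees

Two derivations of num + num:
  T ⇒ T + D ⇒ D + D ⇒ M + D ⇒ num + D ⇒ num + M ⇒ num + num
  T ⇒ D + T ⇒ M + T ⇒ num + T ⇒ num + D ⇒ num + M ⇒ num + num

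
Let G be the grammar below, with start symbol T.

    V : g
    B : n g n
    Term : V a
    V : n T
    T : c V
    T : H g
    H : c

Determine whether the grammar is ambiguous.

Ambiguous

Witness: c g

Derivation 1: T ⇒ c V ⇒ c g
Derivation 2: T ⇒ H g ⇒ c g

Two distinct leftmost derivations for the same string.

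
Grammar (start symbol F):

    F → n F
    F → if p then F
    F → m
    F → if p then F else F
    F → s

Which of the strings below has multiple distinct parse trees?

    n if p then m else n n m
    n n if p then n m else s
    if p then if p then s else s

if p then if p then s else s

n if p then m else n n m: 1 tree
n n if p then n m else s: 1 tree
if p then if p then s else s: 2 trees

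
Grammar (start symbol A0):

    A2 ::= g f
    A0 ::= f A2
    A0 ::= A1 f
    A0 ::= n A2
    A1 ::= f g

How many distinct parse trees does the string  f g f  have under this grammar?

2

Parse trees for f g f:
  [A0 f [A2 g f]]
  [A0 [A1 f g] f]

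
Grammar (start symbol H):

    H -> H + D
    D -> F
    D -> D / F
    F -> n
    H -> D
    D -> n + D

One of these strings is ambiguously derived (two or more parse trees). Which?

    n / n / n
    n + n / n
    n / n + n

n / n / n: 1 tree
n + n / n: 3 trees
n / n + n: 1 tree

n + n / n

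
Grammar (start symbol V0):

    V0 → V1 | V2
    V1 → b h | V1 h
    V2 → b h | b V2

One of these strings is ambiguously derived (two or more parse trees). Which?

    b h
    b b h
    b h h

b h: 2 trees
b b h: 1 tree
b h h: 1 tree

b h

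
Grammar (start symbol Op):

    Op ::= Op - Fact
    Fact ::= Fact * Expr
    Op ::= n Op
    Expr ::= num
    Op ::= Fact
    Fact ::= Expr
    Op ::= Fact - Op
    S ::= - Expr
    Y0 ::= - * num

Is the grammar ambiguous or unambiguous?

Witness: num - num

Derivation 1: Op ⇒ Op - Fact ⇒ Fact - Fact ⇒ Expr - Fact ⇒ num - Fact ⇒ num - Expr ⇒ num - num
Derivation 2: Op ⇒ Fact - Op ⇒ Expr - Op ⇒ num - Op ⇒ num - Fact ⇒ num - Expr ⇒ num - num

Two distinct leftmost derivations for the same string.

Ambiguous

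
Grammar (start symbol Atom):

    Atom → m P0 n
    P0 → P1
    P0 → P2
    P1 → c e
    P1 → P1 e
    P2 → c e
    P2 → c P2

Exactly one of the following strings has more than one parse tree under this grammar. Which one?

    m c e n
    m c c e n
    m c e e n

m c e n

m c e n: 2 trees
m c c e n: 1 tree
m c e e n: 1 tree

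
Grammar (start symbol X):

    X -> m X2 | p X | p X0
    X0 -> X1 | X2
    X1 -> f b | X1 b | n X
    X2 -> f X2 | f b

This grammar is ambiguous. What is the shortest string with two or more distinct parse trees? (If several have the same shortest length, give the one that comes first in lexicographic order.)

p f b

length 3: p f b has 2 parse trees

Two derivations of p f b:
  X ⇒ p X0 ⇒ p X1 ⇒ p f b
  X ⇒ p X0 ⇒ p X2 ⇒ p f b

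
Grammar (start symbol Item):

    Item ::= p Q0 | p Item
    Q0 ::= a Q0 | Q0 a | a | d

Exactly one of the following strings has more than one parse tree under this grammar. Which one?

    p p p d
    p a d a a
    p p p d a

p a d a a

p p p d: 1 tree
p a d a a: 3 trees
p p p d a: 1 tree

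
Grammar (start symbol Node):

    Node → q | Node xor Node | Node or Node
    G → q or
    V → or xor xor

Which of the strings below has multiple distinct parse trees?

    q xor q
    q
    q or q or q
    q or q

q xor q: 1 tree
q: 1 tree
q or q or q: 2 trees
q or q: 1 tree

q or q or q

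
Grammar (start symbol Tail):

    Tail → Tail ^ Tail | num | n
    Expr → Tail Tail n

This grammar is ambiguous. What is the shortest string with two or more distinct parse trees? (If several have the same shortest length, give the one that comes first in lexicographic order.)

n ^ n ^ n

length 1: no string has ≥2 trees
length 3: no string has ≥2 trees
length 5: n ^ n ^ n has 2 parse trees

Two derivations of n ^ n ^ n:
  Tail ⇒ Tail ^ Tail ⇒ Tail ^ Tail ^ Tail ⇒ n ^ Tail ^ Tail ⇒ n ^ n ^ Tail ⇒ n ^ n ^ n
  Tail ⇒ Tail ^ Tail ⇒ n ^ Tail ⇒ n ^ Tail ^ Tail ⇒ n ^ n ^ Tail ⇒ n ^ n ^ n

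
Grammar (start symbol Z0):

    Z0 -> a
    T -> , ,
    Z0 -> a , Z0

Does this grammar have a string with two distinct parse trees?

(T is unreachable from Z0, so its rules don't affect L(Z0).) The reachable grammar is A → atom sep A | atom. Each atom is followed by either the separator (recurse) or end-of-string (stop) — no choice point.

Unambiguous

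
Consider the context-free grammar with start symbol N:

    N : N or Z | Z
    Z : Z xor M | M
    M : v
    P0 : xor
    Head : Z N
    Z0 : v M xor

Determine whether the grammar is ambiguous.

Unambiguous

(P0, Head, Z0 are unreachable from N, so their rules don't affect L(N).) N → N or Z | Z  ;  Z → Z xor M | M  — a left-associative chain with M at the bottom. Each string factors uniquely by precedence.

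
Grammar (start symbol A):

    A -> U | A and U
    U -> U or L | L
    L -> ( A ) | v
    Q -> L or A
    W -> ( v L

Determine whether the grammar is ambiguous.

(Q, W are unreachable from A, so their rules don't affect L(A).) A → A and U | U  ;  U → U or L | L  — a left-associative chain with L at the bottom. Each string factors uniquely by precedence.

Unambiguous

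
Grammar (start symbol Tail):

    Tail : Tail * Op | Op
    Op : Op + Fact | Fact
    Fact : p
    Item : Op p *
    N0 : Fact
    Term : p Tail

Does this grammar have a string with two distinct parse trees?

(Item, N0, Term are unreachable from Tail, so their rules don't affect L(Tail).) Tail → Tail * Op | Op  ;  Op → Op + Fact | Fact  — a left-associative chain with Fact at the bottom. Each string factors uniquely by precedence.

Unambiguous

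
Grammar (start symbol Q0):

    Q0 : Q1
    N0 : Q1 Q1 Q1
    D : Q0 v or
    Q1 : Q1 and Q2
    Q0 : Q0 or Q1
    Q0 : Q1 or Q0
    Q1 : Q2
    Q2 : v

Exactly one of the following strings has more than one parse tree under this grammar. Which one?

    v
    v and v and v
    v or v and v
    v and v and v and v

v: 1 tree
v and v and v: 1 tree
v or v and v: 2 trees
v and v and v and v: 1 tree

v or v and v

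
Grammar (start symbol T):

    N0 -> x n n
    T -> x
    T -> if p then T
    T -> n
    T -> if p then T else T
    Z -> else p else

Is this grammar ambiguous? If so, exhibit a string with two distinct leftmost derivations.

Witness: if p then if p then n else n

Derivation 1: T ⇒ if p then T ⇒ if p then if p then T else T ⇒ if p then if p then n else T ⇒ if p then if p then n else n
Derivation 2: T ⇒ if p then T else T ⇒ if p then if p then T else T ⇒ if p then if p then n else T ⇒ if p then if p then n else n

Two distinct leftmost derivations for the same string.

Ambiguous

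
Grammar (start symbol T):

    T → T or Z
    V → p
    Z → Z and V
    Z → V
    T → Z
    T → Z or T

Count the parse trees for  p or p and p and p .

2

Parse trees for p or p and p and p:
  [T [T [Z [V p]]] or [Z [Z [Z [V p]] and [V p]] and [V p]]]
  [T [Z [V p]] or [T [Z [Z [Z [V p]] and [V p]] and [V p]]]]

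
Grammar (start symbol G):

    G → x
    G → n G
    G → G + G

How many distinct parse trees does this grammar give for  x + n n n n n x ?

1

Parse trees for x + n n n n n x:
  [G [G x] + [G n [G n [G n [G n [G n [G x]]]]]]]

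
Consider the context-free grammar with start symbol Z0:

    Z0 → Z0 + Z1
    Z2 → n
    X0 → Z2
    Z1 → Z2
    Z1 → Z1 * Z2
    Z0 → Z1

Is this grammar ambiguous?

Only Z0, Z1, Z2 are reachable from Z0; ignoring the rest: The grammar is stratified — Z0 handles '+' (left-recursive), Z1 handles '*', Z2 atoms. Each operator has a fixed associativity and precedence level, so every string has one parse.

Unambiguous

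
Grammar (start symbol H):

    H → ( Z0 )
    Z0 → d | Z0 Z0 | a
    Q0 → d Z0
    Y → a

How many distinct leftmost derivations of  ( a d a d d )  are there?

Parse trees for ( a d a d d ) (showing first 6 of 14):
  [H ( [Z0 [Z0 a] [Z0 [Z0 d] [Z0 [Z0 a] [Z0 [Z0 d] [Z0 d]]]]] )]
  [H ( [Z0 [Z0 a] [Z0 [Z0 d] [Z0 [Z0 [Z0 a] [Z0 d]] [Z0 d]]]] )]
  [H ( [Z0 [Z0 a] [Z0 [Z0 [Z0 d] [Z0 a]] [Z0 [Z0 d] [Z0 d]]]] )]
  [H ( [Z0 [Z0 a] [Z0 [Z0 [Z0 d] [Z0 [Z0 a] [Z0 d]]] [Z0 d]]] )]
  [H ( [Z0 [Z0 a] [Z0 [Z0 [Z0 [Z0 d] [Z0 a]] [Z0 d]] [Z0 d]]] )]
  [H ( [Z0 [Z0 [Z0 a] [Z0 d]] [Z0 [Z0 a] [Z0 [Z0 d] [Z0 d]]]] )]

14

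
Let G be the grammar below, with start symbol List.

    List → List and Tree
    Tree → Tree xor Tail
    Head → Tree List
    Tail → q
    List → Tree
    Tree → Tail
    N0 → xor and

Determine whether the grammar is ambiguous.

(N0, Head are unreachable from List, so their rules don't affect L(List).) List → List and Tree | Tree  ;  Tree → Tree xor Tail | Tail  — a left-associative chain with Tail at the bottom. Each string factors uniquely by precedence.

Unambiguous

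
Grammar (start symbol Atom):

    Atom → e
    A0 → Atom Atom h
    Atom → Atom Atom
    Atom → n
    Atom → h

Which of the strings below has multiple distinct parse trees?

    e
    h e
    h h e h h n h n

h h e h h n h n

e: 1 tree
h e: 1 tree
h h e h h n h n: 429 trees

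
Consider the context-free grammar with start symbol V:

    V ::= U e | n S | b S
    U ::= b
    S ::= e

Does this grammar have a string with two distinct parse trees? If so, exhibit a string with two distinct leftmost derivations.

Ambiguous

Witness: b e

Derivation 1: V ⇒ U e ⇒ b e
Derivation 2: V ⇒ b S ⇒ b e

Two distinct leftmost derivations for the same string.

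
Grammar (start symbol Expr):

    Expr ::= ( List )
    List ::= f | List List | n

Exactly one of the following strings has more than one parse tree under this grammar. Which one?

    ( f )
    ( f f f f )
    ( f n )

( f ): 1 tree
( f f f f ): 5 trees
( f n ): 1 tree

( f f f f )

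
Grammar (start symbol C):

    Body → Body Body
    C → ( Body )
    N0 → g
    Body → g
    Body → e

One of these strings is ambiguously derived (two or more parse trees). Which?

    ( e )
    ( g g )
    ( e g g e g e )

( e ): 1 tree
( g g ): 1 tree
( e g g e g e ): 42 trees

( e g g e g e )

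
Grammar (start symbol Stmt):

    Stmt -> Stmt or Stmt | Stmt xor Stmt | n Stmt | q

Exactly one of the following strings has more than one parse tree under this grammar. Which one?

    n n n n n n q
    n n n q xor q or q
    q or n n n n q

n n n q xor q or q

n n n n n n q: 1 tree
n n n q xor q or q: 14 trees
q or n n n n q: 1 tree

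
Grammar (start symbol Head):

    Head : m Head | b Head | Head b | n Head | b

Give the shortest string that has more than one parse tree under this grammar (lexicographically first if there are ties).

b b

length 1: no string has ≥2 trees
length 2: b b has 2 parse trees

Two derivations of b b:
  Head ⇒ b Head ⇒ b b
  Head ⇒ Head b ⇒ b b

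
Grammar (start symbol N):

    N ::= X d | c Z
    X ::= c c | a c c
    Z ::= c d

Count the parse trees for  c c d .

Parse trees for c c d:
  [N [X c c] d]
  [N c [Z c d]]

2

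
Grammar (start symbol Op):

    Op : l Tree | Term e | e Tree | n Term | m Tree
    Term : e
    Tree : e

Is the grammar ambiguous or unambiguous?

Ambiguous

Witness: e e

Derivation 1: Op ⇒ Term e ⇒ e e
Derivation 2: Op ⇒ e Tree ⇒ e e

Two distinct leftmost derivations for the same string.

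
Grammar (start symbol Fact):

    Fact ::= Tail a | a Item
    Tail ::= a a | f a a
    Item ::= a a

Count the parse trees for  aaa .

2

Parse trees for aaa:
  [Fact [Tail a a] a]
  [Fact a [Item a a]]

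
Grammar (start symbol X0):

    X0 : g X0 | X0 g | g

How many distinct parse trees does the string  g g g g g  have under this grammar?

16

Parse trees for g g g g g (showing first 6 of 16):
  [X0 g [X0 g [X0 g [X0 g [X0 g]]]]]
  [X0 g [X0 g [X0 g [X0 [X0 g] g]]]]
  [X0 g [X0 g [X0 [X0 g [X0 g]] g]]]
  [X0 g [X0 g [X0 [X0 [X0 g] g] g]]]
  [X0 g [X0 [X0 g [X0 g [X0 g]]] g]]
  [X0 g [X0 [X0 g [X0 [X0 g] g]] g]]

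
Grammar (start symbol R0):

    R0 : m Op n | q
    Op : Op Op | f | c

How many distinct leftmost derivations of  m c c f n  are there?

Parse trees for m c c f n:
  [R0 m [Op [Op c] [Op [Op c] [Op f]]] n]
  [R0 m [Op [Op [Op c] [Op c]] [Op f]] n]

2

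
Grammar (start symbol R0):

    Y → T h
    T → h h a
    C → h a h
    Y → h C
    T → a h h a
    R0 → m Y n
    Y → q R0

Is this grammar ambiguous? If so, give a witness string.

Ambiguous

Witness: m h h a h n

Derivation 1: R0 ⇒ m Y n ⇒ m T h n ⇒ m h h a h n
Derivation 2: R0 ⇒ m Y n ⇒ m h C n ⇒ m h h a h n

Two distinct leftmost derivations for the same string.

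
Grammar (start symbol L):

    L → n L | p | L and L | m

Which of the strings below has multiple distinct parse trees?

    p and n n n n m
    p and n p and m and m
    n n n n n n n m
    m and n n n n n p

p and n p and m and m

p and n n n n m: 1 tree
p and n p and m and m: 9 trees
n n n n n n n m: 1 tree
m and n n n n n p: 1 tree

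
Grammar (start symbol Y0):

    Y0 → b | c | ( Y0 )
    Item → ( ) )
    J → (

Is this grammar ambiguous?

(Item, J are unreachable from Y0, so their rules don't affect L(Y0).) L(Y0) is { openⁿ atom closeⁿ : n ≥ 0 }. The bracket depth fixes n, and the derivation is forced at every step.

Unambiguous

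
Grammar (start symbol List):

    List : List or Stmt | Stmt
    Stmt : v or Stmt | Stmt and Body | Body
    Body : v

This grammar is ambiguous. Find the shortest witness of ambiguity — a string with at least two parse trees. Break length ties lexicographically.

length 1: no string has ≥2 trees
length 3: v or v has 2 parse trees

Two derivations of v or v:
  List ⇒ List or Stmt ⇒ Stmt or Stmt ⇒ Body or Stmt ⇒ v or Stmt ⇒ v or Body ⇒ v or v
  List ⇒ Stmt ⇒ v or Stmt ⇒ v or Body ⇒ v or v

v or v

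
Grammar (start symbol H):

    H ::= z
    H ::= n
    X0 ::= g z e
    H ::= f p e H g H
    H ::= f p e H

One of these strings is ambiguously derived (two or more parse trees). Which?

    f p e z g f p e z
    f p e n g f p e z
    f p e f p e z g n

f p e z g f p e z: 1 tree
f p e n g f p e z: 1 tree
f p e f p e z g n: 2 trees

f p e f p e z g n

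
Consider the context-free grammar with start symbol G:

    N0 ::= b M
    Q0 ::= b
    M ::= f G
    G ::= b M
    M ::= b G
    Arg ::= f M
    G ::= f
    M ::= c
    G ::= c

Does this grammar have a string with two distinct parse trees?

Unambiguous

(Q0, Arg, N0 are unreachable from G, so their rules don't affect L(G).) Each reachable nonterminal has at most one production per leading terminal, and all productions are right-linear; the derivation is determined token-by-token.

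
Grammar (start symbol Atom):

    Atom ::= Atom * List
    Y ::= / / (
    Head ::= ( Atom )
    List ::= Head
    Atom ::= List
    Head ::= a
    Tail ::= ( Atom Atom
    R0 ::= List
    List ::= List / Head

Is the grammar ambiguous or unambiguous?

Unambiguous

(Y, Tail, R0 are unreachable from Atom, so their rules don't affect L(Atom).) Atom → Atom * List | List  ;  List → List / Head | Head  — a left-associative chain with Head at the bottom. Each string factors uniquely by precedence.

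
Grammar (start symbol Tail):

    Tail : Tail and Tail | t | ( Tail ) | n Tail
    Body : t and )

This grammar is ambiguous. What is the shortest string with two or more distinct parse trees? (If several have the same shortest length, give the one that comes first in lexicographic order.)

length 1: no string has ≥2 trees
length 2: no string has ≥2 trees
length 3: no string has ≥2 trees
length 4: n t and t has 2 parse trees

Two derivations of n t and t:
  Tail ⇒ Tail and Tail ⇒ n Tail and Tail ⇒ n t and Tail ⇒ n t and t
  Tail ⇒ n Tail ⇒ n Tail and Tail ⇒ n t and Tail ⇒ n t and t

n t and t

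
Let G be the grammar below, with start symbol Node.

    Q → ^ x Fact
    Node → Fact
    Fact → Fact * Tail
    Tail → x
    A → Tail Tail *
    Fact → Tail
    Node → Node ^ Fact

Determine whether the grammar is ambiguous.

Unambiguous

Only Node, Fact, Tail are reachable from Node; ignoring the rest: Node → Node ^ Fact | Fact  ;  Fact → Fact * Tail | Tail  — a left-associative chain with Tail at the bottom. Each string factors uniquely by precedence.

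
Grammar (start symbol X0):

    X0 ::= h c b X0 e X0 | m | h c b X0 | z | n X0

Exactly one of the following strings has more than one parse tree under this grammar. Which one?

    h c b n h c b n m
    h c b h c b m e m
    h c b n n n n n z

h c b n h c b n m: 1 tree
h c b h c b m e m: 2 trees
h c b n n n n n z: 1 tree

h c b h c b m e m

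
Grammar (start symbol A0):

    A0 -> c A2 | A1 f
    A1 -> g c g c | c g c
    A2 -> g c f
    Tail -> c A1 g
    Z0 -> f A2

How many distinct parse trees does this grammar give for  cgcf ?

Parse trees for cgcf:
  [A0 c [A2 g c f]]
  [A0 [A1 c g c] f]

2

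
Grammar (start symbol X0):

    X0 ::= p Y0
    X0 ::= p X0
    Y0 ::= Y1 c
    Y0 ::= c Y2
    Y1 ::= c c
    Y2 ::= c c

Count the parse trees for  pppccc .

2

Parse trees for pppccc:
  [X0 p [X0 p [X0 p [Y0 [Y1 c c] c]]]]
  [X0 p [X0 p [X0 p [Y0 c [Y2 c c]]]]]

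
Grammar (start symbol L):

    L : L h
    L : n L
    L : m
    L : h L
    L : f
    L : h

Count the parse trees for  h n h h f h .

5

Parse trees for h n h h f h:
  [L [L h [L n [L h [L h [L f]]]]] h]
  [L h [L [L n [L h [L h [L f]]]] h]]
  [L h [L n [L [L h [L h [L f]]] h]]]
  [L h [L n [L h [L [L h [L f]] h]]]]
  [L h [L n [L h [L h [L [L f] h]]]]]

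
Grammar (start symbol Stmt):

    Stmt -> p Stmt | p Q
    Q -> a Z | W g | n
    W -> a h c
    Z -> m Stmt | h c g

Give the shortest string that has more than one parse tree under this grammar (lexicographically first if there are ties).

p a h c g

length 2: no string has ≥2 trees
length 3: no string has ≥2 trees
length 4: no string has ≥2 trees
length 5: p a h c g has 2 parse trees

Two derivations of p a h c g:
  Stmt ⇒ p Q ⇒ p a Z ⇒ p a h c g
  Stmt ⇒ p Q ⇒ p W g ⇒ p a h c g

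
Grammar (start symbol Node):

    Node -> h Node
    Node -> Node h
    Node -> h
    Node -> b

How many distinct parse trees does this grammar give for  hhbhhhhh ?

Parse trees for hhbhhhhh (showing first 6 of 21):
  [Node h [Node h [Node [Node [Node [Node [Node [Node b] h] h] h] h] h]]]
  [Node h [Node [Node h [Node [Node [Node [Node [Node b] h] h] h] h]] h]]
  [Node h [Node [Node [Node h [Node [Node [Node [Node b] h] h] h]] h] h]]
  [Node h [Node [Node [Node [Node h [Node [Node [Node b] h] h]] h] h] h]]
  [Node h [Node [Node [Node [Node [Node h [Node [Node b] h]] h] h] h] h]]
  [Node h [Node [Node [Node [Node [Node [Node h [Node b]] h] h] h] h] h]]

21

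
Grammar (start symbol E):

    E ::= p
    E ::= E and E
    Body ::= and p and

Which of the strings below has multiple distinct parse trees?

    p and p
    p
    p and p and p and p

p and p: 1 tree
p: 1 tree
p and p and p and p: 5 trees

p and p and p and p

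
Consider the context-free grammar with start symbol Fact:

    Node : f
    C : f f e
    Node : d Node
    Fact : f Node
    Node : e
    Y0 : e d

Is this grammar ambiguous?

Unambiguous

Only Fact, Node are reachable from Fact; ignoring the rest: Each reachable nonterminal has at most one production per leading terminal, and all productions are right-linear; the derivation is determined token-by-token.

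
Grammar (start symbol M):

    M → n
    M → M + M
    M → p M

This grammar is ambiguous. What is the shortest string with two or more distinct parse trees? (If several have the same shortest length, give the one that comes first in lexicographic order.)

p n + n

length 1: no string has ≥2 trees
length 2: no string has ≥2 trees
length 3: no string has ≥2 trees
length 4: p n + n has 2 parse trees

Two derivations of p n + n:
  M ⇒ M + M ⇒ p M + M ⇒ p n + M ⇒ p n + n
  M ⇒ p M ⇒ p M + M ⇒ p n + M ⇒ p n + n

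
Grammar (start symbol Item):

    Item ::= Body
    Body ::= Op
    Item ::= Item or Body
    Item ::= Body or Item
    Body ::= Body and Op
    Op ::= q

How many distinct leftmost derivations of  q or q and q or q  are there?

Parse trees for q or q and q or q:
  [Item [Item [Item [Body [Op q]]] or [Body [Body [Op q]] and [Op q]]] or [Body [Op q]]]
  [Item [Item [Body [Op q]] or [Item [Body [Body [Op q]] and [Op q]]]] or [Body [Op q]]]
  [Item [Body [Op q]] or [Item [Item [Body [Body [Op q]] and [Op q]]] or [Body [Op q]]]]
  [Item [Body [Op q]] or [Item [Body [Body [Op q]] and [Op q]] or [Item [Body [Op q]]]]]

4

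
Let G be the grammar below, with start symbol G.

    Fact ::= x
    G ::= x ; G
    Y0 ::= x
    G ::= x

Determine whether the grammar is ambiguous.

Unambiguous

Only G is reachable from G; ignoring the rest: Right-recursive list with a separator: after each atom, whether the separator follows determines the rule. One parse per string.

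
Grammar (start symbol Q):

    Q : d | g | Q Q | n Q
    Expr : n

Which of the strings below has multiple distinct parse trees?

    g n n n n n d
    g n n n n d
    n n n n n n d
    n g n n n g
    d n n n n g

g n n n n n d: 1 tree
g n n n n d: 1 tree
n n n n n n d: 1 tree
n g n n n g: 2 trees
d n n n n g: 1 tree

n g n n n g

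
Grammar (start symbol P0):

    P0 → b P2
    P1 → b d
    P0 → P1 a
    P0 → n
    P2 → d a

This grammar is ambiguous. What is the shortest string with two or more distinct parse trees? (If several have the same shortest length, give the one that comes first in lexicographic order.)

b d a

length 1: no string has ≥2 trees
length 3: b d a has 2 parse trees

Two derivations of b d a:
  P0 ⇒ b P2 ⇒ b d a
  P0 ⇒ P1 a ⇒ b d a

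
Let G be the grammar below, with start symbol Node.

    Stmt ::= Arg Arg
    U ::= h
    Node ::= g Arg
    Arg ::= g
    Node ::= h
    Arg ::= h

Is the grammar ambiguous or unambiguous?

Unambiguous

(U, Stmt are unreachable from Node, so their rules don't affect L(Node).) Restricted to the reachable nonterminals, every rule has the form A → t or A → t B, and no two rules for the same A share a first terminal. The grammar encodes a DFA — one run per string.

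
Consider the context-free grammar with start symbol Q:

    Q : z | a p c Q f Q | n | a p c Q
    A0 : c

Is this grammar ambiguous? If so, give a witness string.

Witness: a p c a p c n f n

Derivation 1: Q ⇒ a p c Q f Q ⇒ a p c a p c Q f Q ⇒ a p c a p c n f Q ⇒ a p c a p c n f n
Derivation 2: Q ⇒ a p c Q ⇒ a p c a p c Q f Q ⇒ a p c a p c n f Q ⇒ a p c a p c n f n

Two distinct leftmost derivations for the same string.

Ambiguous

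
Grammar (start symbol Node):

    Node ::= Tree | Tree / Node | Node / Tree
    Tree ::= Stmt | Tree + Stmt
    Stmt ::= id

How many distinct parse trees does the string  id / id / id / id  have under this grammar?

Parse trees for id / id / id / id:
  [Node [Tree [Stmt id]] / [Node [Tree [Stmt id]] / [Node [Tree [Stmt id]] / [Node [Tree [Stmt id]]]]]]
  [Node [Tree [Stmt id]] / [Node [Tree [Stmt id]] / [Node [Node [Tree [Stmt id]]] / [Tree [Stmt id]]]]]
  [Node [Tree [Stmt id]] / [Node [Node [Tree [Stmt id]] / [Node [Tree [Stmt id]]]] / [Tree [Stmt id]]]]
  [Node [Tree [Stmt id]] / [Node [Node [Node [Tree [Stmt id]]] / [Tree [Stmt id]]] / [Tree [Stmt id]]]]
  [Node [Node [Tree [Stmt id]] / [Node [Tree [Stmt id]] / [Node [Tree [Stmt id]]]]] / [Tree [Stmt id]]]
  [Node [Node [Tree [Stmt id]] / [Node [Node [Tree [Stmt id]]] / [Tree [Stmt id]]]] / [Tree [Stmt id]]]
  [Node [Node [Node [Tree [Stmt id]] / [Node [Tree [Stmt id]]]] / [Tree [Stmt id]]] / [Tree [Stmt id]]]
  [Node [Node [Node [Node [Tree [Stmt id]]] / [Tree [Stmt id]]] / [Tree [Stmt id]]] / [Tree [Stmt id]]]

8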